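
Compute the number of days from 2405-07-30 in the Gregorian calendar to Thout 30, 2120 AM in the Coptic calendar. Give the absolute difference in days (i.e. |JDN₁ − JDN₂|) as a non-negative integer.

655

JDN of the first date = 2599679.
JDN of the second date = 2599024.
|2599024 − 2599679| = 655.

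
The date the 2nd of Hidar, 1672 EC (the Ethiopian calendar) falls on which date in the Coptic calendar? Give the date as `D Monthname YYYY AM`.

2 Hathor 1396 AM

The source date corresponds to 9 November 1679 in the Gregorian calendar (JDN 2334615).
That day falls on 2 Hathor 1396 AM in the Coptic calendar.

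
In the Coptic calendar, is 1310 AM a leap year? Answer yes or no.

1310 mod 4 = 2; in the Coptic calendar a year is leap when year mod 4 = 3, so it is a common year.

no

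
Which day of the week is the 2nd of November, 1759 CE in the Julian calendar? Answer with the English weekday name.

Tuesday

Equivalently 13 November 1759 Gregorian, JDN 2363838.
Since JDN mod 7 = 1 (0 = Monday), the day is Tuesday.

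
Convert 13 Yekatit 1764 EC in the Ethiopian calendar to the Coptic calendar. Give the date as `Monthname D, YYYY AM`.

The source date corresponds to 19 February 1772 in the Gregorian calendar (JDN 2368319).
That day falls on 13 Meshir 1488 AM in the Coptic calendar.

Meshir 13, 1488 AM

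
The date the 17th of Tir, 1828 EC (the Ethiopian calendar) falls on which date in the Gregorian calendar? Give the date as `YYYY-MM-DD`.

1836-01-25

Both dates share Julian Day Number 2391669; in the Gregorian calendar that is 25 January 1836 CE.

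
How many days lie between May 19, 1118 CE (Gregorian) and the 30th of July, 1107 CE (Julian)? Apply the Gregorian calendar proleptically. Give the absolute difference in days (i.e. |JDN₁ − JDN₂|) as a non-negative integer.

First date → JDN 2129539; second date → JDN 2125600.
The interval is |2129539 − 2125600| = 3939 days.

3939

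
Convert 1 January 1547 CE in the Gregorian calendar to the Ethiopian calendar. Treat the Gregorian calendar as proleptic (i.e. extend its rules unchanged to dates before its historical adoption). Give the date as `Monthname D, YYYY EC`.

Tahsas 26, 1539 EC

Julian Day Number of the source date = 2286090.
Converting JDN 2286090 to the Ethiopian calendar gives 26 Tahsas 1539 EC.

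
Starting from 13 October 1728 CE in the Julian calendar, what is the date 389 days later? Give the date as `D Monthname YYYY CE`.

6 November 1729 CE

The starting date is JDN 2352496; 2352496 + 389 = 2352885.
JDN 2352885 corresponds to 6 November 1729 CE.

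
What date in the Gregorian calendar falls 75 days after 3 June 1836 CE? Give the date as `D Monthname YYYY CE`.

Counting 75 days forward from JDN 2391799 reaches JDN 2391874, which is 17 August 1836 CE.

17 August 1836 CE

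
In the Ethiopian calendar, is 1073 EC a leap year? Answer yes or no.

1073 mod 4 = 1; in the Ethiopian calendar a year is leap when year mod 4 = 3, so it is a common year.

no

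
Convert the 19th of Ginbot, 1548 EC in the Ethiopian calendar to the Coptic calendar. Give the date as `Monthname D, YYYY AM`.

Julian Day Number of the source date = 2289521.
Converting JDN 2289521 to the Coptic calendar gives 19 Pashons 1272 AM.

Pashons 19, 1272 AM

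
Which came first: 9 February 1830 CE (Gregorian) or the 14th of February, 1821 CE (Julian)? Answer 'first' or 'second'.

The two dates have Julian Day Numbers 2389493 and 2386223 respectively.
Since 2386223 < 2389493, the second date comes first.

second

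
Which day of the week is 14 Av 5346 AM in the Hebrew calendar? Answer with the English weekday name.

Equivalently 29 July 1586 Gregorian, JDN 2300544.
Since JDN mod 7 = 1 (0 = Monday), the day is Tuesday.

Tuesday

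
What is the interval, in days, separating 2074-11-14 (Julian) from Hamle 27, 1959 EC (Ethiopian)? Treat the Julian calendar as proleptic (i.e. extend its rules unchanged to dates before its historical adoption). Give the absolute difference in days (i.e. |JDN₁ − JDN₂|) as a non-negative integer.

39198

JDN of the first date = 2478904.
JDN of the second date = 2439706.
|2439706 − 2478904| = 39198.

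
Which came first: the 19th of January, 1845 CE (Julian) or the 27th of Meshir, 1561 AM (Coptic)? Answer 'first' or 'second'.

First date → JDN 2394963; second date → JDN 2394996.
JDN 2394963 < JDN 2394996, so the first date is earlier.

first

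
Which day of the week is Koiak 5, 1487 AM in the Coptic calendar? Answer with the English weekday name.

Equivalently 12 December 1770 Gregorian, JDN 2367885.
Since JDN mod 7 = 2 (0 = Monday), the day is Wednesday.

Wednesday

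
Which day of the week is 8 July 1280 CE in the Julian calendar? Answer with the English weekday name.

Monday

Equivalently 15 July 1280 Gregorian, JDN 2188767.
Since JDN mod 7 = 0 (0 = Monday), the day is Monday.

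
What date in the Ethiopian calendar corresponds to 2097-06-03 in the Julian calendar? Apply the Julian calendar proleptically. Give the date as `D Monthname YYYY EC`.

9 Sene 2089 EC

Julian Day Number of the source date = 2487141.
Converting JDN 2487141 to the Ethiopian calendar gives 9 Sene 2089 EC.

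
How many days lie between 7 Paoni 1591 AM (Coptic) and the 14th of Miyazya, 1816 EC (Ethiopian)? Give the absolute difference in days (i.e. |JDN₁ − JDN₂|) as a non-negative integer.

First date → JDN 2406053; second date → JDN 2387373.
The interval is |2406053 − 2387373| = 18680 days.

18680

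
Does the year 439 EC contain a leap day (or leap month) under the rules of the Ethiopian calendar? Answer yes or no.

yes

439 mod 4 = 3; in the Ethiopian calendar a year is leap when year mod 4 = 3, so it is a leap year.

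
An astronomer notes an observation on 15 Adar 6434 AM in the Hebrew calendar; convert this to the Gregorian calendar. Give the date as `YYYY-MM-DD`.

2674-03-16

Julian Day Number of the source date = 2697793.
Converting JDN 2697793 to the Gregorian calendar gives 16 March 2674 CE.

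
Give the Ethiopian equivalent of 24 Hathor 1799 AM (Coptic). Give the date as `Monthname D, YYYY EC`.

Hidar 24, 2075 EC

Both dates share Julian Day Number 2481832; in the Ethiopian calendar that is 24 Hidar 2075 EC.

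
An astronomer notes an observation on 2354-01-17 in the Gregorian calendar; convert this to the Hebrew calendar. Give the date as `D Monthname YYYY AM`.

Both dates share Julian Day Number 2580857; in the Hebrew calendar that is 22 Tevet 6114 AM.

22 Tevet 6114 AM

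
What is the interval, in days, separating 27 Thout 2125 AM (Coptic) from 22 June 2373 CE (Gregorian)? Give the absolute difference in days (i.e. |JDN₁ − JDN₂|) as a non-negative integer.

First date → JDN 2600847; second date → JDN 2587953.
The interval is |2600847 − 2587953| = 12894 days.

12894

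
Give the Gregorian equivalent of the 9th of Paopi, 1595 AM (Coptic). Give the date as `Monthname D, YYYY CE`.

October 18, 1878 CE

Both dates share Julian Day Number 2407276; in the Gregorian calendar that is 18 October 1878 CE.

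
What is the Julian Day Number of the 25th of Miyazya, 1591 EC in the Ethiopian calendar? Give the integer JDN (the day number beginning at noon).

2305202

Equivalently 30 April 1599 (Gregorian).
JDN 2400001 is 17 November 1858 CE (Gregorian), MJD 0; the target day is −94799 days from there, so JDN = 2305202.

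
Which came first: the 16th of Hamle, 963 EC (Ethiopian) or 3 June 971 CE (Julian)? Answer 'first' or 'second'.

second

The two dates have Julian Day Numbers 2075906 and 2075869 respectively.
Since 2075869 < 2075906, the second date comes first.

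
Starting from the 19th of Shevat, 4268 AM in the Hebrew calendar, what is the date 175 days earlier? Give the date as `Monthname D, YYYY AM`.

Av 20, 4267 AM

JDN of the 19th of Shevat, 4268 AM = 1906641.
1906641 − 175 = 1906466.
JDN 1906466 in the Hebrew calendar is Av 20, 4267 AM.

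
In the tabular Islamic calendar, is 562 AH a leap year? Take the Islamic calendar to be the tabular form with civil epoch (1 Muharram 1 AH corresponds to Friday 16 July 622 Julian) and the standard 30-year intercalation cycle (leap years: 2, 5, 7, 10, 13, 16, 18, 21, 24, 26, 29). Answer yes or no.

no

Year 562 AH is year 22 of its 30-year cycle; leap positions are 2, 5, 7, 10, 13, 16, 18, 21, 24, 26, 29, so it is a common year (354 days).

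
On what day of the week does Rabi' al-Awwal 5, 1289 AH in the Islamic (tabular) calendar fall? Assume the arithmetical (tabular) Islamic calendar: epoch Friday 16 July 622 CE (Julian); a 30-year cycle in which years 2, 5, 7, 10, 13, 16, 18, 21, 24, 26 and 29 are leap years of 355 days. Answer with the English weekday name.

Monday

Equivalently 13 May 1872 Gregorian, JDN 2404927.
2404927 ≡ 0 (mod 7); counting from Monday = 0 gives Monday.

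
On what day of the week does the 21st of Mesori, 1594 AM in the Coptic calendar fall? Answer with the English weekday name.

Monday

Equivalently 26 August 1878 Gregorian, JDN 2407223.
JDN 2407223 mod 7 = 0, and JDN 0 was a Monday, so this is a Monday.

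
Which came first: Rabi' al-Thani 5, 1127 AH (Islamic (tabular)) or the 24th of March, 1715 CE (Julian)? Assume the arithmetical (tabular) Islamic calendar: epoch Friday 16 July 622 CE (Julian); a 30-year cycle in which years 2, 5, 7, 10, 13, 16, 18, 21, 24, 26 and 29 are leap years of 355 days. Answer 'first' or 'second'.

First date → JDN 2347550; second date → JDN 2347544.
JDN 2347544 < JDN 2347550, so the second date is earlier.

second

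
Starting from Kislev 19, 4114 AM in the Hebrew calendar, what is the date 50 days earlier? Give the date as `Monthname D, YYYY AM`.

Tishrei 28, 4114 AM

JDN of Kislev 19, 4114 AM = 1850327.
1850327 − 50 = 1850277.
JDN 1850277 in the Hebrew calendar is Tishrei 28, 4114 AM.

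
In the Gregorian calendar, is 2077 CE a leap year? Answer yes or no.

2077 is not divisible by 4, so it is a common year.

no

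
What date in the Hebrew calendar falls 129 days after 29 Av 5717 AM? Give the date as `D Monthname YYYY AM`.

10 Tevet 5718 AM

The starting date is JDN 2436077; 2436077 + 129 = 2436206.
JDN 2436206 corresponds to 10 Tevet 5718 AM.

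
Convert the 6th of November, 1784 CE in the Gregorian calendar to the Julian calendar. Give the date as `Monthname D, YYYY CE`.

October 26, 1784 CE

The Julian–Gregorian offset here is 11 days (Julian trailing).
6 November 1784 Gregorian − 11 days → 26 October 1784 Julian.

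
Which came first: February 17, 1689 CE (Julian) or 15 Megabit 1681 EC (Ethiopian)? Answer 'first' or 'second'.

first

The two dates have Julian Day Numbers 2338013 and 2338035 respectively.
Since 2338013 < 2338035, the first date comes first.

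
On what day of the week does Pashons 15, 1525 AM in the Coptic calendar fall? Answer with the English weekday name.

Monday

This is JDN 2381925 (22 May 1809 Gregorian).
JDN 2381925 mod 7 = 0, and JDN 0 was a Monday, so this is a Monday.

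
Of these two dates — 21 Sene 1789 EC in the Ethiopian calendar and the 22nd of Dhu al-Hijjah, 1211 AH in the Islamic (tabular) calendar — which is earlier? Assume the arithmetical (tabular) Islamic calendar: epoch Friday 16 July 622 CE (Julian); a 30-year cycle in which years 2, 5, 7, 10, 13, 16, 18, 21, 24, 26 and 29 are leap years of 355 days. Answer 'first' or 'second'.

second

First date → JDN 2377578; second date → JDN 2377570.
JDN 2377570 < JDN 2377578, so the second date is earlier.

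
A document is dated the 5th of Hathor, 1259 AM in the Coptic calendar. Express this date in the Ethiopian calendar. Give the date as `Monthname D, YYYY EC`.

Hidar 5, 1535 EC

The source date corresponds to 11 November 1542 in the proleptic Gregorian calendar (JDN 2284578).
That day falls on 5 Hidar 1535 EC in the Ethiopian calendar.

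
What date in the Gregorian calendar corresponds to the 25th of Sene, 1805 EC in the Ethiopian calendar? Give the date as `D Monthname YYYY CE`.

Julian Day Number of the source date = 2383426.
Converting JDN 2383426 to the Gregorian calendar gives 1 July 1813 CE.

1 July 1813 CE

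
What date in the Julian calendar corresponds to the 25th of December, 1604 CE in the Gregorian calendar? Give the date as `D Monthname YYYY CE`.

At this point the Julian calendar is 10 days behind the Gregorian.
25 December 1604 Gregorian − 10 days → 15 December 1604 Julian.

15 December 1604 CE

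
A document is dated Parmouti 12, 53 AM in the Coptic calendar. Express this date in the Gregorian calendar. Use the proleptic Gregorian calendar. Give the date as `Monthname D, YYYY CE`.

Both dates share Julian Day Number 1844244; in the Gregorian calendar that is 8 April 337 CE.

April 8, 337 CE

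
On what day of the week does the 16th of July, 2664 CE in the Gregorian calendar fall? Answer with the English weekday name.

Since JDN mod 7 = 5 (0 = Monday), the day is Saturday.

Saturday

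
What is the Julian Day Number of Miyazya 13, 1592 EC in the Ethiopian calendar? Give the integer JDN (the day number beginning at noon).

Equivalently 18 April 1600 (Gregorian).
JDN 2400001 is 17 November 1858 CE (Gregorian), MJD 0; the target day is −94445 days from there, so JDN = 2305556.

2305556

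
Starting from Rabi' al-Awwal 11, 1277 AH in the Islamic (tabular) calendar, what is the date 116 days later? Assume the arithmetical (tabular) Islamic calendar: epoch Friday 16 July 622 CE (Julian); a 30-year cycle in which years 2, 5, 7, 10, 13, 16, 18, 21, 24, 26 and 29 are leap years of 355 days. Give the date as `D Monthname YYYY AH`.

9 Rajab 1277 AH

Counting 116 days forward from JDN 2400681 reaches JDN 2400797, which is 9 Rajab 1277 AH.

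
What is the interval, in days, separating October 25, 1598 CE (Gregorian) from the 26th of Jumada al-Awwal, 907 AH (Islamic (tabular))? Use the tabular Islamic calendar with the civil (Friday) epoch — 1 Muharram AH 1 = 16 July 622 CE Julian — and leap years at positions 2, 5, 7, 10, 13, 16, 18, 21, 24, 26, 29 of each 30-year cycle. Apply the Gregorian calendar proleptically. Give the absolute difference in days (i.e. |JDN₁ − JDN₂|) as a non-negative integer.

JDN of the first date = 2305015.
JDN of the second date = 2269639.
|2269639 − 2305015| = 35376.

35376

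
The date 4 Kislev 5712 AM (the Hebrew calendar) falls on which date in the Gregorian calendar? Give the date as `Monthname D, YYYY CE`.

December 3, 1951 CE

Both dates share Julian Day Number 2433984; in the Gregorian calendar that is 3 December 1951 CE.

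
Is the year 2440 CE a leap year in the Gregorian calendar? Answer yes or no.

2440 is divisible by 4 and not by 100, so it is a leap year.

yes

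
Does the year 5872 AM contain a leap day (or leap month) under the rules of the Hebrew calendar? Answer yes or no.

no

Hebrew year 5872 is year 1 of its 19-year Metonic cycle; leap years are at positions 3, 6, 8, 11, 14, 17, 19, so it is a common year (12 months).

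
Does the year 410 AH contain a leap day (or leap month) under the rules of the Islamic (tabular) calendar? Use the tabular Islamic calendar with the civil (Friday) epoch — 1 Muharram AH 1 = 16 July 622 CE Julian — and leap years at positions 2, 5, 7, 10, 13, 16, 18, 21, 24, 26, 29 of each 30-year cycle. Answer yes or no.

Year 410 AH is year 20 of its 30-year cycle; leap positions are 2, 5, 7, 10, 13, 16, 18, 21, 24, 26, 29, so it is a common year (354 days).

no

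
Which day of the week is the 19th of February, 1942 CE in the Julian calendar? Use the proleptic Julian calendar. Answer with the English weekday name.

This is JDN 2430423 (4 March 1942 Gregorian).
Since JDN mod 7 = 2 (0 = Monday), the day is Wednesday.

Wednesday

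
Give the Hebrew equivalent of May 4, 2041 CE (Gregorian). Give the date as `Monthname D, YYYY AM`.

Both dates share Julian Day Number 2466644; in the Hebrew calendar that is 3 Iyar 5801 AM.

Iyar 3, 5801 AM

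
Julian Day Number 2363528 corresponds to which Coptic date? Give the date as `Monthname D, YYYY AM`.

JDN 2363528 is 7 January 1759 in the Gregorian calendar.
In the Coptic calendar that day is Tobi 1, 1475 AM.

Tobi 1, 1475 AM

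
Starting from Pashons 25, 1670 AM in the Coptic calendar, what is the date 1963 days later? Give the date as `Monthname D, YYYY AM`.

Paopi 6, 1676 AM

Counting 1963 days forward from JDN 2434896 reaches JDN 2436859, which is Paopi 6, 1676 AM.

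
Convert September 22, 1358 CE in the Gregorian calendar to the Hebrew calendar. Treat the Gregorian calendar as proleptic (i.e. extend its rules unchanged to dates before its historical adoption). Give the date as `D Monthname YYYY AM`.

11 Tishrei 5119 AM

Julian Day Number of the source date = 2217324.
Converting JDN 2217324 to the Hebrew calendar gives 11 Tishrei 5119 AM.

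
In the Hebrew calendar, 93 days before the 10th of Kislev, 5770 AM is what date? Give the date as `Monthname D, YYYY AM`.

Elul 6, 5769 AM

Counting 93 days back from JDN 2455163 reaches JDN 2455070, which is Elul 6, 5769 AM.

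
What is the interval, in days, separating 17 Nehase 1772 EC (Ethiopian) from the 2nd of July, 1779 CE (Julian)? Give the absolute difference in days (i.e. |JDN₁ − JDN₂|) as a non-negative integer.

405

First date → JDN 2371425; second date → JDN 2371020.
The interval is |2371425 − 2371020| = 405 days.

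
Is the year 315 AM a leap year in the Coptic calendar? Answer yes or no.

315 mod 4 = 3; in the Coptic calendar a year is leap when year mod 4 = 3, so it is a leap year.

yes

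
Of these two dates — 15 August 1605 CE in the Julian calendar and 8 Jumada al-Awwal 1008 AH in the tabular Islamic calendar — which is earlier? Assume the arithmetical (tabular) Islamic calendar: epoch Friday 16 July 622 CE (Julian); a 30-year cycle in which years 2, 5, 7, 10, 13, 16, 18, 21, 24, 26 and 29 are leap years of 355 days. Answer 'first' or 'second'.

Converting both to JDN: 2307511 vs 2305412; the smaller is the second.

second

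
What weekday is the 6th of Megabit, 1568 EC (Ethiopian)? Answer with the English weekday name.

Equivalently 12 March 1576 Gregorian, JDN 2296753.
Since JDN mod 7 = 4 (0 = Monday), the day is Friday.

Friday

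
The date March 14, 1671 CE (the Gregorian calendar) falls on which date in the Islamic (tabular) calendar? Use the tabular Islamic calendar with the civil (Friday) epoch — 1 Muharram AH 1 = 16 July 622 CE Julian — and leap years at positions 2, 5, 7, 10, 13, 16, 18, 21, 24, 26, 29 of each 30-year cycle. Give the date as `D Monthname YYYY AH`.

Both dates share Julian Day Number 2331453; in the tabular Islamic calendar that is 3 Dhu al-Qa'dah 1081 AH.

3 Dhu al-Qa'dah 1081 AH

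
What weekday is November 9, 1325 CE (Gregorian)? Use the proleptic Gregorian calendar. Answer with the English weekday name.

Friday

Since JDN mod 7 = 4 (0 = Monday), the day is Friday.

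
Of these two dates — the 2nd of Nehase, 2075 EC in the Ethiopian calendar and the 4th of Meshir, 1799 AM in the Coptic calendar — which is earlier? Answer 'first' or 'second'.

First date → JDN 2482080; second date → JDN 2481902.
JDN 2481902 < JDN 2482080, so the second date is earlier.

second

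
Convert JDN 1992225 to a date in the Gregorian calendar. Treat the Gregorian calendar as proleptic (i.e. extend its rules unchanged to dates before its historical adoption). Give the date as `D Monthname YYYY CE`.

5 June 742 CE

JDN 2451545 is 1 Jan 2000; 1992225 is −459320 days from there.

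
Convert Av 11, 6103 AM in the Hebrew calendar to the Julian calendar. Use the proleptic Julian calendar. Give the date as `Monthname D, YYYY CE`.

The source date corresponds to 2 August 2343 in the Gregorian calendar (JDN 2577036).
That day falls on 17 July 2343 CE in the Julian calendar.

July 17, 2343 CE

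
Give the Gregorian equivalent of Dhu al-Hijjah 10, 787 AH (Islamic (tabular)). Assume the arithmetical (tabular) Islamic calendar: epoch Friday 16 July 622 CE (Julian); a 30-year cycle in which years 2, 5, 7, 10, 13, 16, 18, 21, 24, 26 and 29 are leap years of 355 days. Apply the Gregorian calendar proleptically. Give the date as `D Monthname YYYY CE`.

20 January 1386 CE

Both dates share Julian Day Number 2227306; in the Gregorian calendar that is 20 January 1386 CE.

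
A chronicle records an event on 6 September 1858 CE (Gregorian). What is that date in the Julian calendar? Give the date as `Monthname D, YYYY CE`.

For dates in this range the Gregorian date is 12 days ahead of the Julian.
6 September 1858 Gregorian − 12 days → 25 August 1858 Julian.

August 25, 1858 CE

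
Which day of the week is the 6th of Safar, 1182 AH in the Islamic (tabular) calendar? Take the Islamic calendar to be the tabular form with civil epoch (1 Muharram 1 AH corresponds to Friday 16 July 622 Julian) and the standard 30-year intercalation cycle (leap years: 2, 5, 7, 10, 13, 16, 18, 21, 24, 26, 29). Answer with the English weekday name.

Wednesday

This is JDN 2366982 (22 June 1768 Gregorian).
2366982 ≡ 2 (mod 7); counting from Monday = 0 gives Wednesday.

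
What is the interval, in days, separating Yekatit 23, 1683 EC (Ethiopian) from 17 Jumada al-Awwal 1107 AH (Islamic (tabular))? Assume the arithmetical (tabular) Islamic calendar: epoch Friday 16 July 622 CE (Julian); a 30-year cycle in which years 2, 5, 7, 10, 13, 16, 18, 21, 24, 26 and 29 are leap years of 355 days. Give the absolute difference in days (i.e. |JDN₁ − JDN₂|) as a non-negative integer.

First date → JDN 2338743; second date → JDN 2340504.
The interval is |2338743 − 2340504| = 1761 days.

1761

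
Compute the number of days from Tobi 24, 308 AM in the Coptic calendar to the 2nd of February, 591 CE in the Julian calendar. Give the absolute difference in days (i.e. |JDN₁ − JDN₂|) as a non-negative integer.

352

First date → JDN 1937305; second date → JDN 1936953.
The interval is |1937305 − 1936953| = 352 days.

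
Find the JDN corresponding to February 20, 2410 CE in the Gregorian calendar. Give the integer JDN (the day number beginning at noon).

JDN 2299161 is 15 October 1582 CE (Gregorian); the target day is +302184 days from there, so JDN = 2601345.

2601345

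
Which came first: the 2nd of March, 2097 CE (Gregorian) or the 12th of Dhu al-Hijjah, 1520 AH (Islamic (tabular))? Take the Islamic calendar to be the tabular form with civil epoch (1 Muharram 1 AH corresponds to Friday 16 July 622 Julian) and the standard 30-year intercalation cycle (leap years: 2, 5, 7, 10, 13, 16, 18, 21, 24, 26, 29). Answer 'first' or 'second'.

Converting both to JDN: 2487035 vs 2487059; the smaller is the first.

first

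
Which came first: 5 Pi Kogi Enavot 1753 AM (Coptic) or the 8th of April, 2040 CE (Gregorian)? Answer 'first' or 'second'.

first

Converting both to JDN: 2465312 vs 2466253; the smaller is the first.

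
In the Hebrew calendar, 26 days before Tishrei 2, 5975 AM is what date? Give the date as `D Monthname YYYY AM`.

5 Elul 5974 AM

JDN of Tishrei 2, 5975 AM = 2529986.
2529986 − 26 = 2529960.
JDN 2529960 in the Hebrew calendar is 5 Elul 5974 AM.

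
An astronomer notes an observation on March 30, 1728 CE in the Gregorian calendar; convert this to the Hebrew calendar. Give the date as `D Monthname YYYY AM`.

Both dates share Julian Day Number 2352288; in the Hebrew calendar that is 20 Nisan 5488 AM.

20 Nisan 5488 AM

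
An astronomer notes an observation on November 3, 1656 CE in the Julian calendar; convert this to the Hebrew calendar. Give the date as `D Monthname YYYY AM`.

26 Cheshvan 5417 AM

Both dates share Julian Day Number 2326219; in the Hebrew calendar that is 26 Cheshvan 5417 AM.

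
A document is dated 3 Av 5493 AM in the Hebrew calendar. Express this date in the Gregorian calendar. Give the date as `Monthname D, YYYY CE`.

July 15, 1733 CE

Julian Day Number of the source date = 2354221.
Converting JDN 2354221 to the Gregorian calendar gives 15 July 1733 CE.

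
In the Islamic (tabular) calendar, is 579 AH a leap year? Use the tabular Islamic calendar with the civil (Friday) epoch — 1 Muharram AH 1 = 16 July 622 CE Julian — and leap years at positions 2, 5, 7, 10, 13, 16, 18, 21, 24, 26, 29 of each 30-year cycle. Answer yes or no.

no

Year 579 AH is year 9 of its 30-year cycle; leap positions are 2, 5, 7, 10, 13, 16, 18, 21, 24, 26, 29, so it is a common year (354 days).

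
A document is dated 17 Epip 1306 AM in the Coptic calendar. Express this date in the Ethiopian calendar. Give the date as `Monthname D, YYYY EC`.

Hamle 17, 1582 EC

Julian Day Number of the source date = 2301997.
Converting JDN 2301997 to the Ethiopian calendar gives 17 Hamle 1582 EC.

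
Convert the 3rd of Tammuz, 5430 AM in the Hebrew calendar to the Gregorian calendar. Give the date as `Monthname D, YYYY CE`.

June 21, 1670 CE

Julian Day Number of the source date = 2331187.
Converting JDN 2331187 to the Gregorian calendar gives 21 June 1670 CE.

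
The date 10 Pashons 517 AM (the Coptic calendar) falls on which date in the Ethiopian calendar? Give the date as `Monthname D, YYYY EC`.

Julian Day Number of the source date = 2013748.
Converting JDN 2013748 to the Ethiopian calendar gives 10 Ginbot 793 EC.

Ginbot 10, 793 EC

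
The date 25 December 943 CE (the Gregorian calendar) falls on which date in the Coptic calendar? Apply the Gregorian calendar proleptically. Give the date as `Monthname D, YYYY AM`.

Julian Day Number of the source date = 2065842.
Converting JDN 2065842 to the Coptic calendar gives 23 Koiak 660 AM.

Koiak 23, 660 AM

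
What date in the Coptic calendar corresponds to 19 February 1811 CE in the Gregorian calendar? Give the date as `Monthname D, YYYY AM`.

Meshir 13, 1527 AM

Julian Day Number of the source date = 2382563.
Converting JDN 2382563 to the Coptic calendar gives 13 Meshir 1527 AM.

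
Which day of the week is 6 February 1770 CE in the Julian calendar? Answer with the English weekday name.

Saturday

In the Gregorian calendar this is 17 February 1770 (JDN 2367587).
Since JDN mod 7 = 5 (0 = Monday), the day is Saturday.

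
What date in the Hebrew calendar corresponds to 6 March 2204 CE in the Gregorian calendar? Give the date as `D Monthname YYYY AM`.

Both dates share Julian Day Number 2526119; in the Hebrew calendar that is 2 Adar II 5964 AM.

2 Adar II 5964 AM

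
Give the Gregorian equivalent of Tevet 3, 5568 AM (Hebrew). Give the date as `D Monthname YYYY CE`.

Both dates share Julian Day Number 2381420; in the Gregorian calendar that is 3 January 1808 CE.

3 January 1808 CE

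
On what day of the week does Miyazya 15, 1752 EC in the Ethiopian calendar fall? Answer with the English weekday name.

Monday

Equivalently 21 April 1760 Gregorian, JDN 2363998.
JDN 2363998 mod 7 = 0, and JDN 0 was a Monday, so this is a Monday.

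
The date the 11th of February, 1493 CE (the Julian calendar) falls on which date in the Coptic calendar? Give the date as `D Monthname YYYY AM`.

The source date corresponds to 20 February 1493 in the proleptic Gregorian calendar (JDN 2266418).
That day falls on 17 Meshir 1209 AM in the Coptic calendar.

17 Meshir 1209 AM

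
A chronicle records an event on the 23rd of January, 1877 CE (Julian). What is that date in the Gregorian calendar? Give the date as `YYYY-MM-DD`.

1877-02-04

For dates in this range the Gregorian date is 12 days ahead of the Julian.
23 January 1877 Julian + 12 days → 4 February 1877 Gregorian.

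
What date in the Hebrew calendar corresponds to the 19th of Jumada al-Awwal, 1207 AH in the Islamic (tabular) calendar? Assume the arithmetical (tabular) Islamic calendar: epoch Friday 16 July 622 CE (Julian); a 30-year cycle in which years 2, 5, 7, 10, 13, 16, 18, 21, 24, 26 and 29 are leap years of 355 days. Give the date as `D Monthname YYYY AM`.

The source date corresponds to 2 January 1793 in the Gregorian calendar (JDN 2375942).
That day falls on 18 Tevet 5553 AM in the Hebrew calendar.

18 Tevet 5553 AM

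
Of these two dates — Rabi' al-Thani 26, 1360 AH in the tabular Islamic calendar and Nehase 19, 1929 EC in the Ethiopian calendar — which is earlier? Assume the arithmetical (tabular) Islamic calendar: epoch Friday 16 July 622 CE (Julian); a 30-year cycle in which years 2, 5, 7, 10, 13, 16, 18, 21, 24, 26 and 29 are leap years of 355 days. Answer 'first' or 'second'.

Converting both to JDN: 2430138 vs 2428771; the smaller is the second.

second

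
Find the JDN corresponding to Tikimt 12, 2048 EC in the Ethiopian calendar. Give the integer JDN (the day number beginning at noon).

2471929

In the Gregorian calendar the same day is 23 October 2055.
JDN 2299161 is 15 October 1582 CE (Gregorian); the target day is +172768 days from there, so JDN = 2471929.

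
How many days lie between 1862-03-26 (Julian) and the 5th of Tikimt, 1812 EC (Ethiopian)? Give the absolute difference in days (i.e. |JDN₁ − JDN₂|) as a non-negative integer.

15515

JDN of the first date = 2401238.
JDN of the second date = 2385723.
|2385723 − 2401238| = 15515.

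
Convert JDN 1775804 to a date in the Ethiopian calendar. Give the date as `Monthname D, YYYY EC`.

The proleptic Gregorian equivalent of JDN 1775804 is 19 November 149.
In the Ethiopian calendar that day is Hidar 24, 142 EC.

Hidar 24, 142 EC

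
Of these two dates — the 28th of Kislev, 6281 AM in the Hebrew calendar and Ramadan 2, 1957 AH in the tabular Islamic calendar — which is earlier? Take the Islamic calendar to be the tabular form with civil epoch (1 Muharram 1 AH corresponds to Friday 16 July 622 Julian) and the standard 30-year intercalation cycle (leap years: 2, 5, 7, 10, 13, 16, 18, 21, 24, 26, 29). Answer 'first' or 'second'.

first

The two dates have Julian Day Numbers 2641815 and 2641818 respectively.
Since 2641815 < 2641818, the first date comes first.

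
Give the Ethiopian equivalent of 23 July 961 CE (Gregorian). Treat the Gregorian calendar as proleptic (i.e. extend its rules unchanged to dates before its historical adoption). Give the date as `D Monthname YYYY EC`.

24 Hamle 953 EC

Both dates share Julian Day Number 2072262; in the Ethiopian calendar that is 24 Hamle 953 EC.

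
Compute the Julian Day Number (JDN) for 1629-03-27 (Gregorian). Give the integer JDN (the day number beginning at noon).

2316126

JDN 2400001 is 17 November 1858 CE (Gregorian), MJD 0; the target day is −83875 days from there, so JDN = 2316126.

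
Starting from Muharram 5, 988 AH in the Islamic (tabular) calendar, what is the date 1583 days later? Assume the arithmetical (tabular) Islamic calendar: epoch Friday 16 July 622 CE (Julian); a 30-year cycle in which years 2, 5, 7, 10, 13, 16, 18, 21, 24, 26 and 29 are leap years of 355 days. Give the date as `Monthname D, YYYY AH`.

JDN of Muharram 5, 988 AH = 2298204.
2298204 + 1583 = 2299787.
JDN 2299787 in the tabular Islamic calendar is Jumada al-Thani 23, 992 AH.

Jumada al-Thani 23, 992 AH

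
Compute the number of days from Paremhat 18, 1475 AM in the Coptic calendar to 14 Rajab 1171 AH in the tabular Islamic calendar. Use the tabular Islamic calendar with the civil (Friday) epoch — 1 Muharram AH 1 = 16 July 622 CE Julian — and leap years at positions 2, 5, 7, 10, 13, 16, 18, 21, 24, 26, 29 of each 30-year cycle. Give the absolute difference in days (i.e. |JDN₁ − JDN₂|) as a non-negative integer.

JDN of the first date = 2363605.
JDN of the second date = 2363239.
|2363239 − 2363605| = 366.

366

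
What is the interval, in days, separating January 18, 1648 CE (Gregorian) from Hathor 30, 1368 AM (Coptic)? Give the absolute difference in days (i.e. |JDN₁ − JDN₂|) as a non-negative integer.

JDN of the first date = 2322997.
JDN of the second date = 2324416.
|2324416 − 2322997| = 1419.

1419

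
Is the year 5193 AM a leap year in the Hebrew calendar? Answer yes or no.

yes

Hebrew year 5193 is year 6 of its 19-year Metonic cycle; leap years are at positions 3, 6, 8, 11, 14, 17, 19, so it is a leap year (13 months).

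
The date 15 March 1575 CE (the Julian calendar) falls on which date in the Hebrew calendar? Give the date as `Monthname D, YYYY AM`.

The source date corresponds to 25 March 1575 in the proleptic Gregorian calendar (JDN 2296400).
That day falls on 4 Nisan 5335 AM in the Hebrew calendar.

Nisan 4, 5335 AM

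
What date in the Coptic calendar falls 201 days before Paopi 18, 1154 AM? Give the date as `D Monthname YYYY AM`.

2 Parmouti 1153 AM

Counting 201 days back from JDN 2246210 reaches JDN 2246009, which is 2 Parmouti 1153 AM.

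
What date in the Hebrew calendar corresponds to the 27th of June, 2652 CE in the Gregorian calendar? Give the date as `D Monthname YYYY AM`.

Both dates share Julian Day Number 2689861; in the Hebrew calendar that is 29 Sivan 6412 AM.

29 Sivan 6412 AM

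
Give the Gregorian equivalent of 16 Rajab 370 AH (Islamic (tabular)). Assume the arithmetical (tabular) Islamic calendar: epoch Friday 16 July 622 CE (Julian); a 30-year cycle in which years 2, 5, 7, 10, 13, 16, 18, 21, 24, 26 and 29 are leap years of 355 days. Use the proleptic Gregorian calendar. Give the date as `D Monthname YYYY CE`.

30 January 981 CE

Both dates share Julian Day Number 2079393; in the Gregorian calendar that is 30 January 981 CE.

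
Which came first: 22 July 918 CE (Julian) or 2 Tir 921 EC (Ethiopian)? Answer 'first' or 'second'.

Converting both to JDN: 2056560 vs 2060372; the smaller is the first.

first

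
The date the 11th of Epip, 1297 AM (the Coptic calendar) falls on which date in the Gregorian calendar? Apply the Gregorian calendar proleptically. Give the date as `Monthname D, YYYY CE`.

July 15, 1581 CE

Julian Day Number of the source date = 2298704.
Converting JDN 2298704 to the Gregorian calendar gives 15 July 1581 CE.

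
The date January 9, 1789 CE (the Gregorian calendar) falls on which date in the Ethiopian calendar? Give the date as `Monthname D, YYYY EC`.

Both dates share Julian Day Number 2374488; in the Ethiopian calendar that is 3 Tir 1781 EC.

Tir 3, 1781 EC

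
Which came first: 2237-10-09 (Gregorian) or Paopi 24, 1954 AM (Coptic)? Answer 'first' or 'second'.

Converting both to JDN: 2538389 vs 2538416; the smaller is the first.

first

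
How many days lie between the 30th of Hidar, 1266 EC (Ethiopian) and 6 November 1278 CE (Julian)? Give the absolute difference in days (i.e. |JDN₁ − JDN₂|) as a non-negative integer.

1806

First date → JDN 2186351; second date → JDN 2188157.
The interval is |2186351 − 2188157| = 1806 days.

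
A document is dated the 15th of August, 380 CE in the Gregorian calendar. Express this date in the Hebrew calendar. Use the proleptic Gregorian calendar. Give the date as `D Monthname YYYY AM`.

Julian Day Number of the source date = 1860079.
Converting JDN 1860079 to the Hebrew calendar gives 26 Av 4140 AM.

26 Av 4140 AM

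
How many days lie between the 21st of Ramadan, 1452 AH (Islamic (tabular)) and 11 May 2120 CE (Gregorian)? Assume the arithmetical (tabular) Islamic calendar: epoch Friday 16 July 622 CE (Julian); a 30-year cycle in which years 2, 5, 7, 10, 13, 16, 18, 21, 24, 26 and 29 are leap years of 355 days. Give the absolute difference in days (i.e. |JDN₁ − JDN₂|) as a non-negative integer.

First date → JDN 2462882; second date → JDN 2495505.
The interval is |2462882 − 2495505| = 32623 days.

32623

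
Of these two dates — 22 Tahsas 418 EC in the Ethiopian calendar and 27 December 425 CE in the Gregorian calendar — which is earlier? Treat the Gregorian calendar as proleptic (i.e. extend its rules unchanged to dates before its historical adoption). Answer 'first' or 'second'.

first

The two dates have Julian Day Numbers 1876641 and 1876649 respectively.
Since 1876641 < 1876649, the first date comes first.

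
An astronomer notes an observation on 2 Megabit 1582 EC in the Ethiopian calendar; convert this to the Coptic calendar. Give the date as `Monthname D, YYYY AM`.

Paremhat 2, 1306 AM

Both dates share Julian Day Number 2301862; in the Coptic calendar that is 2 Paremhat 1306 AM.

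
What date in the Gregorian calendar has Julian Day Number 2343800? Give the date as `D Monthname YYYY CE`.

2 January 1705 CE

JDN 2451545 is 1 Jan 2000; 2343800 is −107745 days from there.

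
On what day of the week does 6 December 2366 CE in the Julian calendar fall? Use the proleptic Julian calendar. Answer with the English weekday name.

Thursday

Equivalently 22 December 2366 Gregorian, JDN 2585579.
2585579 ≡ 3 (mod 7); counting from Monday = 0 gives Thursday.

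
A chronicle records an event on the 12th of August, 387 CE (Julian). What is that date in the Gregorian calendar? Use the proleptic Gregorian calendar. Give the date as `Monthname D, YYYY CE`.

August 13, 387 CE

At this point the Julian calendar is 1 day behind the Gregorian.
12 August 387 Julian + 1 day → 13 August 387 Gregorian.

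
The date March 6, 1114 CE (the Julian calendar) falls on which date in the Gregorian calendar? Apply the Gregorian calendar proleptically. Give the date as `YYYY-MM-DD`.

For dates in this range the Gregorian date is 7 days ahead of the Julian.
6 March 1114 Julian + 7 days → 13 March 1114 Gregorian.

1114-03-13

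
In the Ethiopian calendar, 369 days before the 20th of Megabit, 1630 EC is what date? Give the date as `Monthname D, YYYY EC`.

The starting date is JDN 2319412; 2319412 − 369 = 2319043.
JDN 2319043 corresponds to Megabit 16, 1629 EC.

Megabit 16, 1629 EC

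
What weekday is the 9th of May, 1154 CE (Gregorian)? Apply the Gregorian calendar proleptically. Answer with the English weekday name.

Since JDN mod 7 = 6 (0 = Monday), the day is Sunday.

Sunday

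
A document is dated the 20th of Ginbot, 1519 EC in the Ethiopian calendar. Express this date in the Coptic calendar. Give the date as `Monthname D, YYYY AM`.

Pashons 20, 1243 AM

Julian Day Number of the source date = 2278929.
Converting JDN 2278929 to the Coptic calendar gives 20 Pashons 1243 AM.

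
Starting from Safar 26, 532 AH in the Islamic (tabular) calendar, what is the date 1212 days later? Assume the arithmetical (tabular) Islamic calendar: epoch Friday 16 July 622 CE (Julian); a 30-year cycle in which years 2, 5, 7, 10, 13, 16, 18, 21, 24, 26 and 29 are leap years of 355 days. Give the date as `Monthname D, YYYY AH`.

JDN of Safar 26, 532 AH = 2136664.
2136664 + 1212 = 2137876.
JDN 2137876 in the tabular Islamic calendar is Rajab 28, 535 AH.

Rajab 28, 535 AH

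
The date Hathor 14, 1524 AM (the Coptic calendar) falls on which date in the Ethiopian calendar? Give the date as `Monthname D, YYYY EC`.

Hidar 14, 1800 EC

Both dates share Julian Day Number 2381379; in the Ethiopian calendar that is 14 Hidar 1800 EC.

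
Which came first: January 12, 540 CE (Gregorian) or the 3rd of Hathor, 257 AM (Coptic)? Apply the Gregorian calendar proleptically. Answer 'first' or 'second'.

first

First date → JDN 1918302; second date → JDN 1918596.
JDN 1918302 < JDN 1918596, so the first date is earlier.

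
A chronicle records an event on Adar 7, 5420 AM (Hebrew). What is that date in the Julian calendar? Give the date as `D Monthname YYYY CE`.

9 February 1660 CE

Both dates share Julian Day Number 2327412; in the Julian calendar that is 9 February 1660 CE.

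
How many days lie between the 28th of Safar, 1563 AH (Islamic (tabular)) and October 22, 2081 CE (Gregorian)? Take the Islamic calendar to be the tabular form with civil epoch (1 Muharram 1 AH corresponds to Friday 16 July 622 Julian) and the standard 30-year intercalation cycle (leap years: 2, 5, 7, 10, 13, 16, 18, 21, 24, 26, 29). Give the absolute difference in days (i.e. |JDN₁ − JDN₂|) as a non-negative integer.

JDN of the first date = 2502018.
JDN of the second date = 2481425.
|2481425 − 2502018| = 20593.

20593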